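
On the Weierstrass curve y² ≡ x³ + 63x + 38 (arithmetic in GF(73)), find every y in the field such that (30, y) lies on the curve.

none

x³ + 63x + 38 = 28928 ≡ 20 (mod 73).
20 is a non-residue mod 73; no y exists.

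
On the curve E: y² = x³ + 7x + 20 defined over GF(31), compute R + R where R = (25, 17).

tangent at (25, 17): λ = (3·25² + 7)/(2·17) ≡ 22/3. 3⁻¹ ≡ 21 (mod 31) since 3·21 = 63 ≡ 1, so λ ≡ 22·21 ≡ 28.
  x = λ² - 25 - 25 = 784 - 50 ≡ 21; y = λ·(25 - 21) - 17 ≡ 2. → (21, 2)

(21, 2)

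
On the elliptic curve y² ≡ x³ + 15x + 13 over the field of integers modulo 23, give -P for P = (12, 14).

-(12, 14) = (12, -14 mod 23) = (12, 9).

(12, 9)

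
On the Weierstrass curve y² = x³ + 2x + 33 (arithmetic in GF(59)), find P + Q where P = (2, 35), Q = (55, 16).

(53, 10)

(2, 35) + (55, 16). λ = (16 - 35)/(55 - 2) ≡ 40/53 mod 59. 53⁻¹ ≡ 49 (mod 59) since 53·49 = 2597 ≡ 1, so λ ≡ 13.
  x = λ² - 2 - 55 = 169 - 57 ≡ 53; y = λ·(2 - 53) - 35 ≡ 10. → (53, 10)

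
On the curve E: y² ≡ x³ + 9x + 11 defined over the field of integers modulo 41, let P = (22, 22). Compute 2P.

(22, 19)

tangent at (22, 22): λ = (3·22² + 9)/(2·22) ≡ 26/3. 3⁻¹ ≡ 14 (mod 41) since 3·14 = 42 ≡ 1, so λ ≡ 26·14 ≡ 36.
  x = λ² - 22 - 22 = 1296 - 44 ≡ 22; y = λ·(22 - 22) - 22 ≡ 19. → (22, 19)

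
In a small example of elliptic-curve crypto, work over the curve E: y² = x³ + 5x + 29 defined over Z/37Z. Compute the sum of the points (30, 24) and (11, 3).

(30, 24) + (11, 3). λ = (3 - 24)/(11 - 30) ≡ 16/18 mod 37. 18⁻¹ ≡ 35 (mod 37) since 18·35 = 630 ≡ 1, so λ ≡ 5.
  x = λ² - 30 - 11 = 25 - 41 ≡ 21; y = λ·(30 - 21) - 24 ≡ 21. → (21, 21)

(21, 21)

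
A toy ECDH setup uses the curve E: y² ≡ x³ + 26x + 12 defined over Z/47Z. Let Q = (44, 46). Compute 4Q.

Repeated addition: build up to 4Q.
2Q: tangent at (44, 46): λ = (3·44² + 26)/(2·46) ≡ 6/45. 45⁻¹ ≡ 23 (mod 47) since 45·23 = 1035 ≡ 1, so λ ≡ 6·23 ≡ 44.
  x = λ² - 44 - 44 = 1936 - 88 ≡ 15; y = λ·(44 - 15) - 46 ≡ 8. → (15, 8)
3Q: (15, 8) + (44, 46). λ = (46 - 8)/(44 - 15) ≡ 38/29 mod 47. 29⁻¹ ≡ 13 (mod 47), so λ ≡ 24.
  x = λ² - 15 - 44 = 576 - 59 ≡ 0; y = λ·(15 - 0) - 8 ≡ 23. → (0, 23)
4Q: (0, 23) + (44, 46). λ = (46 - 23)/(44 - 0) ≡ 23/44 mod 47. 44⁻¹ ≡ 31 (mod 47), so λ ≡ 8.
  x = λ² - 0 - 44 = 64 - 44 ≡ 20; y = λ·(0 - 20) - 23 ≡ 5. → (20, 5)

(20, 5)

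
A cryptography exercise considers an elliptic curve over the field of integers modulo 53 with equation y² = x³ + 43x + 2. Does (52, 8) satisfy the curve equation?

y² = 8² ≡ 11; x³ + 43x + 2 = 142846 ≡ 11 (mod 53). 11 = 11.

yes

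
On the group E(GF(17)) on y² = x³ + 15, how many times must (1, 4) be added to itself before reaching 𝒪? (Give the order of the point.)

6

2P: tangent at (1, 4): λ = (3·1² + 0)/(2·4) ≡ 3/8. 8⁻¹ ≡ 15 (mod 17), so λ ≡ 3·15 ≡ 11.
  x = λ² - 1 - 1 = 121 - 2 ≡ 0; y = λ·(1 - 0) - 4 ≡ 7. → (0, 7)
3P: (0, 7) + (1, 4). λ = (4 - 7)/(1 - 0) ≡ 14/1 mod 17. 1⁻¹ ≡ 1 (mod 17), so λ ≡ 14.
  x = λ² - 0 - 1 = 196 - 1 ≡ 8; y = λ·(0 - 8) - 7 ≡ 0. → (8, 0)
4P: (8, 0) + (1, 4). λ = (4 - 0)/(1 - 8) ≡ 4/10 mod 17. 10⁻¹ ≡ 12 (mod 17) since 10·12 = 120 ≡ 1, so λ ≡ 14.
  x = λ² - 8 - 1 = 196 - 9 ≡ 0; y = λ·(8 - 0) - 0 ≡ 10. → (0, 10)
5P: (0, 10) + (1, 4). λ = (4 - 10)/(1 - 0) ≡ 11/1 mod 17. 1⁻¹ ≡ 1 (mod 17) since 1·1 = 1 ≡ 1, so λ ≡ 11.
  x = λ² - 0 - 1 = 121 - 1 ≡ 1; y = λ·(0 - 1) - 10 ≡ 13. → (1, 13)
6P: (1, 13) + (1, 4): same x and y₁ ≡ -y₂, so the sum is 𝒪.
6P = 𝒪, so the order is 6.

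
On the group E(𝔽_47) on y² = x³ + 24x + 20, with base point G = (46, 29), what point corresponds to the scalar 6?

(43, 46)

Repeated addition: build up to 6G.
2G: tangent at (46, 29): λ = (3·46² + 24)/(2·29) ≡ 27/11. 11⁻¹ ≡ 30 (mod 47) since 11·30 = 330 ≡ 1, so λ ≡ 27·30 ≡ 11.
  x = λ² - 46 - 46 = 121 - 92 ≡ 29; y = λ·(46 - 29) - 29 ≡ 17. → (29, 17)
3G: (29, 17) + (46, 29). λ = (29 - 17)/(46 - 29) ≡ 12/17 mod 47. 17⁻¹ ≡ 36 (mod 47), so λ ≡ 9.
  x = λ² - 29 - 46 = 81 - 75 ≡ 6; y = λ·(29 - 6) - 17 ≡ 2. → (6, 2)
4G: (6, 2) + (46, 29). λ = (29 - 2)/(46 - 6) ≡ 27/40 mod 47. 40⁻¹ ≡ 20 (mod 47), so λ ≡ 23.
  x = λ² - 6 - 46 = 529 - 52 ≡ 7; y = λ·(6 - 7) - 2 ≡ 22. → (7, 22)
5G: (7, 22) + (46, 29). λ = (29 - 22)/(46 - 7) ≡ 7/39 mod 47. 39⁻¹ ≡ 41 (mod 47) since 39·41 = 1599 ≡ 1, so λ ≡ 5.
  x = λ² - 7 - 46 = 25 - 53 ≡ 19; y = λ·(7 - 19) - 22 ≡ 12. → (19, 12)
6G: (19, 12) + (46, 29). λ = (29 - 12)/(46 - 19) ≡ 17/27 mod 47. 27⁻¹ ≡ 7 (mod 47) since 27·7 = 189 ≡ 1, so λ ≡ 25.
  x = λ² - 19 - 46 = 625 - 65 ≡ 43; y = λ·(19 - 43) - 12 ≡ 46. → (43, 46)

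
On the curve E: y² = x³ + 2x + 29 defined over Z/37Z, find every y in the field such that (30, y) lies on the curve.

none

x³ + 2x + 29 = 27089 ≡ 5 (mod 37).
5 is a non-residue mod 37; no y exists.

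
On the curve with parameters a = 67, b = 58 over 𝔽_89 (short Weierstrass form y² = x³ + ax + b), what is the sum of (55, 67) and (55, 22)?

O

The two points share x = 55 and their y-coordinates satisfy 67 + 22 ≡ 0 (mod 89), so they are inverses. Their sum is O.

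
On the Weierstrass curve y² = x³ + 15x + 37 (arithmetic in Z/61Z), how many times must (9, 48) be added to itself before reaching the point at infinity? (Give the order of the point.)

2P: tangent at (9, 48): λ = (3·9² + 15)/(2·48) ≡ 14/35. 35⁻¹ ≡ 7 (mod 61), so λ ≡ 14·7 ≡ 37.
  x = λ² - 9 - 9 = 1369 - 18 ≡ 9; y = λ·(9 - 9) - 48 ≡ 13. → (9, 13)
3P: (9, 13) + (9, 48): same x and y₁ ≡ -y₂, so the sum is the point at infinity.
3P = the point at infinity, so the order is 3.

3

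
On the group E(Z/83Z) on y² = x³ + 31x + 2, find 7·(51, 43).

(16, 19)

Write G = (51, 43).
Repeated addition: build up to 7G.
2G: tangent at (51, 43): λ = (3·51² + 31)/(2·43) ≡ 32/3. 3⁻¹ ≡ 28 (mod 83) since 3·28 = 84 ≡ 1, so λ ≡ 32·28 ≡ 66.
  x = λ² - 51 - 51 = 4356 - 102 ≡ 21; y = λ·(51 - 21) - 43 ≡ 28. → (21, 28)
3G: (21, 28) + (51, 43). λ = (43 - 28)/(51 - 21) ≡ 15/30 mod 83. 30⁻¹ ≡ 36 (mod 83), so λ ≡ 42.
  x = λ² - 21 - 51 = 1764 - 72 ≡ 32; y = λ·(21 - 32) - 28 ≡ 8. → (32, 8)
4G: (32, 8) + (51, 43). λ = (43 - 8)/(51 - 32) ≡ 35/19 mod 83. 19⁻¹ ≡ 35 (mod 83), so λ ≡ 63.
  x = λ² - 32 - 51 = 3969 - 83 ≡ 68; y = λ·(32 - 68) - 8 ≡ 48. → (68, 48)
5G: (68, 48) + (51, 43). λ = (43 - 48)/(51 - 68) ≡ 78/66 mod 83. 66⁻¹ ≡ 39 (mod 83) since 66·39 = 2574 ≡ 1, so λ ≡ 54.
  x = λ² - 68 - 51 = 2916 - 119 ≡ 58; y = λ·(68 - 58) - 48 ≡ 77. → (58, 77)
6G: (58, 77) + (51, 43). λ = (43 - 77)/(51 - 58) ≡ 49/76 mod 83. 76⁻¹ ≡ 71 (mod 83), so λ ≡ 76.
  x = λ² - 58 - 51 = 5776 - 109 ≡ 23; y = λ·(58 - 23) - 77 ≡ 10. → (23, 10)
7G: (23, 10) + (51, 43). λ = (43 - 10)/(51 - 23) ≡ 33/28 mod 83. 28⁻¹ ≡ 3 (mod 83), so λ ≡ 16.
  x = λ² - 23 - 51 = 256 - 74 ≡ 16; y = λ·(23 - 16) - 10 ≡ 19. → (16, 19)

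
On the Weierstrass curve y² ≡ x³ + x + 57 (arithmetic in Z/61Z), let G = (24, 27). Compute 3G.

(0, 22)

Repeated addition: build up to 3G.
2G: tangent at (24, 27): λ = (3·24² + 1)/(2·27) ≡ 21/54. 54⁻¹ ≡ 26 (mod 61), so λ ≡ 21·26 ≡ 58.
  x = λ² - 24 - 24 = 3364 - 48 ≡ 22; y = λ·(24 - 22) - 27 ≡ 28. → (22, 28)
3G: (22, 28) + (24, 27). λ = (27 - 28)/(24 - 22) ≡ 60/2 mod 61. 2⁻¹ ≡ 31 (mod 61) since 2·31 = 62 ≡ 1, so λ ≡ 30.
  x = λ² - 22 - 24 = 900 - 46 ≡ 0; y = λ·(22 - 0) - 28 ≡ 22. → (0, 22)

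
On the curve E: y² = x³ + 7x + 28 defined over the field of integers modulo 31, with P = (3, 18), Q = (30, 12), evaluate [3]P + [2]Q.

(30, 12)

First 3P:
Repeated addition: build up to 3P.
2P: tangent at (3, 18): λ = (3·3² + 7)/(2·18) ≡ 3/5. 5⁻¹ ≡ 25 (mod 31) since 5·25 = 125 ≡ 1, so λ ≡ 3·25 ≡ 13.
  x = λ² - 3 - 3 = 169 - 6 ≡ 8; y = λ·(3 - 8) - 18 ≡ 10. → (8, 10)
3P: (8, 10) + (3, 18). λ = (18 - 10)/(3 - 8) ≡ 8/26 mod 31. 26⁻¹ ≡ 6 (mod 31) since 26·6 = 156 ≡ 1, so λ ≡ 17.
  x = λ² - 8 - 3 = 289 - 11 ≡ 30; y = λ·(8 - 30) - 10 ≡ 19. → (30, 19)
3P = (30, 19).
Next 2Q:
Repeated addition: build up to 2Q.
2Q: tangent at (30, 12): λ = (3·30² + 7)/(2·12) ≡ 10/24. 24⁻¹ ≡ 22 (mod 31), so λ ≡ 10·22 ≡ 3.
  x = λ² - 30 - 30 = 9 - 60 ≡ 11; y = λ·(30 - 11) - 12 ≡ 14. → (11, 14)
2Q = (11, 14).
Finally 3P + 2Q:
(30, 19) + (11, 14). λ = (14 - 19)/(11 - 30) ≡ 26/12 mod 31. 12⁻¹ ≡ 13 (mod 31), so λ ≡ 28.
  x = λ² - 30 - 11 = 784 - 41 ≡ 30; y = λ·(30 - 30) - 19 ≡ 12. → (30, 12)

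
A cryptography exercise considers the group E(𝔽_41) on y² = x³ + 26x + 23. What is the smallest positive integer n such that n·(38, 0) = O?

2P: (38, 0) + (38, 0): same x and y₁ ≡ -y₂, so the sum is O.
2P = O, so the order is 2.

2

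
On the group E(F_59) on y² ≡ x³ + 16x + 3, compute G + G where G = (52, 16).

(43, 28)

tangent at (52, 16): λ = (3·52² + 16)/(2·16) ≡ 45/32. 32⁻¹ ≡ 24 (mod 59), so λ ≡ 45·24 ≡ 18.
  x = λ² - 52 - 52 = 324 - 104 ≡ 43; y = λ·(52 - 43) - 16 ≡ 28. → (43, 28)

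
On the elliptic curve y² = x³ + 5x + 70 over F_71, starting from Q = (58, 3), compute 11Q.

(37, 1)

Double-and-add on 11 = (1011)₂. Start with Q = (58, 3) for the leading 1-bit.
double: tangent at (58, 3): λ = (3·58² + 5)/(2·3) ≡ 15/6. 6⁻¹ ≡ 12 (mod 71) since 6·12 = 72 ≡ 1, so λ ≡ 15·12 ≡ 38.
  x = λ² - 58 - 58 = 1444 - 116 ≡ 50; y = λ·(58 - 50) - 3 ≡ 17. → (50, 17)
double: tangent at (50, 17): λ = (3·50² + 5)/(2·17) ≡ 50/34. 34⁻¹ ≡ 23 (mod 71), so λ ≡ 50·23 ≡ 14.
  x = λ² - 50 - 50 = 196 - 100 ≡ 25; y = λ·(50 - 25) - 17 ≡ 49. → (25, 49)
add Q: (25, 49) + (58, 3). λ = (3 - 49)/(58 - 25) ≡ 25/33 mod 71. 33⁻¹ ≡ 28 (mod 71) since 33·28 = 924 ≡ 1, so λ ≡ 61.
  x = λ² - 25 - 58 = 3721 - 83 ≡ 17; y = λ·(25 - 17) - 49 ≡ 13. → (17, 13)
double: tangent at (17, 13): λ = (3·17² + 5)/(2·13) ≡ 20/26. 26⁻¹ ≡ 41 (mod 71), so λ ≡ 20·41 ≡ 39.
  x = λ² - 17 - 17 = 1521 - 34 ≡ 67; y = λ·(17 - 67) - 13 ≡ 25. → (67, 25)
add Q: (67, 25) + (58, 3). λ = (3 - 25)/(58 - 67) ≡ 49/62 mod 71. 62⁻¹ ≡ 63 (mod 71) since 62·63 = 3906 ≡ 1, so λ ≡ 34.
  x = λ² - 67 - 58 = 1156 - 125 ≡ 37; y = λ·(67 - 37) - 25 ≡ 1. → (37, 1)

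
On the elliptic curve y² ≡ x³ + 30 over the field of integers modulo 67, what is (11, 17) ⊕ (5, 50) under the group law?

(11, 17) + (5, 50). λ = (50 - 17)/(5 - 11) ≡ 33/61 mod 67. 61⁻¹ ≡ 11 (mod 67) since 61·11 = 671 ≡ 1, so λ ≡ 28.
  x = λ² - 11 - 5 = 784 - 16 ≡ 31; y = λ·(11 - 31) - 17 ≡ 26. → (31, 26)

(31, 26)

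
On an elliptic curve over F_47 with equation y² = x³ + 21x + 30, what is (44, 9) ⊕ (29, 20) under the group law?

(23, 32)

(44, 9) + (29, 20). λ = (20 - 9)/(29 - 44) ≡ 11/32 mod 47. 32⁻¹ ≡ 25 (mod 47), so λ ≡ 40.
  x = λ² - 44 - 29 = 1600 - 73 ≡ 23; y = λ·(44 - 23) - 9 ≡ 32. → (23, 32)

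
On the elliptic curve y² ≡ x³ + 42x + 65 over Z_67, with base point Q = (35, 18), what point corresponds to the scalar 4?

Double-and-add on 4 = (100)₂. Start with Q = (35, 18) for the leading 1-bit.
double: tangent at (35, 18): λ = (3·35² + 42)/(2·18) ≡ 32/36. 36⁻¹ ≡ 54 (mod 67) since 36·54 = 1944 ≡ 1, so λ ≡ 32·54 ≡ 53.
  x = λ² - 35 - 35 = 2809 - 70 ≡ 59; y = λ·(35 - 59) - 18 ≡ 50. → (59, 50)
double: tangent at (59, 50): λ = (3·59² + 42)/(2·50) ≡ 33/33. 33⁻¹ ≡ 65 (mod 67), so λ ≡ 33·65 ≡ 1.
  x = λ² - 59 - 59 = 1 - 118 ≡ 17; y = λ·(59 - 17) - 50 ≡ 59. → (17, 59)

(17, 59)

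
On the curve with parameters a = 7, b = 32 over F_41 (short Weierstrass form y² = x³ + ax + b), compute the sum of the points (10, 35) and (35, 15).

(36, 35)

(10, 35) + (35, 15). λ = (15 - 35)/(35 - 10) ≡ 21/25 mod 41. 25⁻¹ ≡ 23 (mod 41), so λ ≡ 32.
  x = λ² - 10 - 35 = 1024 - 45 ≡ 36; y = λ·(10 - 36) - 35 ≡ 35. → (36, 35)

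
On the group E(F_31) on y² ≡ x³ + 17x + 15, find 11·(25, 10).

Write P = (25, 10).
Repeated addition: build up to 11P.
2P: tangent at (25, 10): λ = (3·25² + 17)/(2·10) ≡ 1/20. 20⁻¹ ≡ 14 (mod 31) since 20·14 = 280 ≡ 1, so λ ≡ 1·14 ≡ 14.
  x = λ² - 25 - 25 = 196 - 50 ≡ 22; y = λ·(25 - 22) - 10 ≡ 1. → (22, 1)
3P: (22, 1) + (25, 10). λ = (10 - 1)/(25 - 22) ≡ 9/3 mod 31. 3⁻¹ ≡ 21 (mod 31), so λ ≡ 3.
  x = λ² - 22 - 25 = 9 - 47 ≡ 24; y = λ·(22 - 24) - 1 ≡ 24. → (24, 24)
4P: (24, 24) + (25, 10). λ = (10 - 24)/(25 - 24) ≡ 17/1 mod 31. 1⁻¹ ≡ 1 (mod 31) since 1·1 = 1 ≡ 1, so λ ≡ 17.
  x = λ² - 24 - 25 = 289 - 49 ≡ 23; y = λ·(24 - 23) - 24 ≡ 24. → (23, 24)
5P: (23, 24) + (25, 10). λ = (10 - 24)/(25 - 23) ≡ 17/2 mod 31. 2⁻¹ ≡ 16 (mod 31) since 2·16 = 32 ≡ 1, so λ ≡ 24.
  x = λ² - 23 - 25 = 576 - 48 ≡ 1; y = λ·(23 - 1) - 24 ≡ 8. → (1, 8)
6P: (1, 8) + (25, 10). λ = (10 - 8)/(25 - 1) ≡ 2/24 mod 31. 24⁻¹ ≡ 22 (mod 31), so λ ≡ 13.
  x = λ² - 1 - 25 = 169 - 26 ≡ 19; y = λ·(1 - 19) - 8 ≡ 6. → (19, 6)
7P: (19, 6) + (25, 10). λ = (10 - 6)/(25 - 19) ≡ 4/6 mod 31. 6⁻¹ ≡ 26 (mod 31), so λ ≡ 11.
  x = λ² - 19 - 25 = 121 - 44 ≡ 15; y = λ·(19 - 15) - 6 ≡ 7. → (15, 7)
8P: (15, 7) + (25, 10). λ = (10 - 7)/(25 - 15) ≡ 3/10 mod 31. 10⁻¹ ≡ 28 (mod 31) since 10·28 = 280 ≡ 1, so λ ≡ 22.
  x = λ² - 15 - 25 = 484 - 40 ≡ 10; y = λ·(15 - 10) - 7 ≡ 10. → (10, 10)
9P: (10, 10) + (25, 10). λ = (10 - 10)/(25 - 10) ≡ 0/15 mod 31. 15⁻¹ ≡ 29 (mod 31), so λ ≡ 0.
  x = λ² - 10 - 25 = 0 - 35 ≡ 27; y = λ·(10 - 27) - 10 ≡ 21. → (27, 21)
10P: (27, 21) + (25, 10). λ = (10 - 21)/(25 - 27) ≡ 20/29 mod 31. 29⁻¹ ≡ 15 (mod 31), so λ ≡ 21.
  x = λ² - 27 - 25 = 441 - 52 ≡ 17; y = λ·(27 - 17) - 21 ≡ 3. → (17, 3)
11P: (17, 3) + (25, 10). λ = (10 - 3)/(25 - 17) ≡ 7/8 mod 31. 8⁻¹ ≡ 4 (mod 31), so λ ≡ 28.
  x = λ² - 17 - 25 = 784 - 42 ≡ 29; y = λ·(17 - 29) - 3 ≡ 2. → (29, 2)

(29, 2)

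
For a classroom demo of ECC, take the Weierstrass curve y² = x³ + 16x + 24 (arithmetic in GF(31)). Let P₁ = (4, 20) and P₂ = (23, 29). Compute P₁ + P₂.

(22, 9)

(4, 20) + (23, 29). λ = (29 - 20)/(23 - 4) ≡ 9/19 mod 31. 19⁻¹ ≡ 18 (mod 31) since 19·18 = 342 ≡ 1, so λ ≡ 7.
  x = λ² - 4 - 23 = 49 - 27 ≡ 22; y = λ·(4 - 22) - 20 ≡ 9. → (22, 9)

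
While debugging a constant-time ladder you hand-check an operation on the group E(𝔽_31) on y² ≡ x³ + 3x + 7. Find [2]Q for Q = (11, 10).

(28, 23)

tangent at (11, 10): λ = (3·11² + 3)/(2·10) ≡ 25/20. 20⁻¹ ≡ 14 (mod 31), so λ ≡ 25·14 ≡ 9.
  x = λ² - 11 - 11 = 81 - 22 ≡ 28; y = λ·(11 - 28) - 10 ≡ 23. → (28, 23)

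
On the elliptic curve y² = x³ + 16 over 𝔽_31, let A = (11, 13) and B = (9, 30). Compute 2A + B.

First 2A:
Repeated addition: build up to 2A.
2A: tangent at (11, 13): λ = (3·11² + 0)/(2·13) ≡ 22/26. 26⁻¹ ≡ 6 (mod 31), so λ ≡ 22·6 ≡ 8.
  x = λ² - 11 - 11 = 64 - 22 ≡ 11; y = λ·(11 - 11) - 13 ≡ 18. → (11, 18)
2A = (11, 18).
Finally 2A + B:
(11, 18) + (9, 30). λ = (30 - 18)/(9 - 11) ≡ 12/29 mod 31. 29⁻¹ ≡ 15 (mod 31) since 29·15 = 435 ≡ 1, so λ ≡ 25.
  x = λ² - 11 - 9 = 625 - 20 ≡ 16; y = λ·(11 - 16) - 18 ≡ 12. → (16, 12)

(16, 12)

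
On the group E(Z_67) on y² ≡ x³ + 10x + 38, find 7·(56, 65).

Write G = (56, 65).
Double-and-add on 7 = (111)₂. Start with G = (56, 65) for the leading 1-bit.
double: tangent at (56, 65): λ = (3·56² + 10)/(2·65) ≡ 38/63. 63⁻¹ ≡ 50 (mod 67), so λ ≡ 38·50 ≡ 24.
  x = λ² - 56 - 56 = 576 - 112 ≡ 62; y = λ·(56 - 62) - 65 ≡ 59. → (62, 59)
add G: (62, 59) + (56, 65). λ = (65 - 59)/(56 - 62) ≡ 6/61 mod 67. 61⁻¹ ≡ 11 (mod 67), so λ ≡ 66.
  x = λ² - 62 - 56 = 4356 - 118 ≡ 17; y = λ·(62 - 17) - 59 ≡ 30. → (17, 30)
double: tangent at (17, 30): λ = (3·17² + 10)/(2·30) ≡ 6/60. 60⁻¹ ≡ 19 (mod 67) since 60·19 = 1140 ≡ 1, so λ ≡ 6·19 ≡ 47.
  x = λ² - 17 - 17 = 2209 - 34 ≡ 31; y = λ·(17 - 31) - 30 ≡ 49. → (31, 49)
add G: (31, 49) + (56, 65). λ = (65 - 49)/(56 - 31) ≡ 16/25 mod 67. 25⁻¹ ≡ 59 (mod 67) since 25·59 = 1475 ≡ 1, so λ ≡ 6.
  x = λ² - 31 - 56 = 36 - 87 ≡ 16; y = λ·(31 - 16) - 49 ≡ 41. → (16, 41)

(16, 41)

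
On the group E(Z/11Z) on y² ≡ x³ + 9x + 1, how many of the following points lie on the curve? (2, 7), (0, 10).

2

(2, 7): 7² ≡ 5, rhs ≡ 5 → on.
(0, 10): 10² ≡ 1, rhs ≡ 1 → on.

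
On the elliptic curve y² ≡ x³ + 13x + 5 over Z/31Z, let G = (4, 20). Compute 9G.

(3, 3)

Repeated addition: build up to 9G.
2G: tangent at (4, 20): λ = (3·4² + 13)/(2·20) ≡ 30/9. 9⁻¹ ≡ 7 (mod 31), so λ ≡ 30·7 ≡ 24.
  x = λ² - 4 - 4 = 576 - 8 ≡ 10; y = λ·(4 - 10) - 20 ≡ 22. → (10, 22)
3G: (10, 22) + (4, 20). λ = (20 - 22)/(4 - 10) ≡ 29/25 mod 31. 25⁻¹ ≡ 5 (mod 31) since 25·5 = 125 ≡ 1, so λ ≡ 21.
  x = λ² - 10 - 4 = 441 - 14 ≡ 24; y = λ·(10 - 24) - 22 ≡ 25. → (24, 25)
4G: (24, 25) + (4, 20). λ = (20 - 25)/(4 - 24) ≡ 26/11 mod 31. 11⁻¹ ≡ 17 (mod 31), so λ ≡ 8.
  x = λ² - 24 - 4 = 64 - 28 ≡ 5; y = λ·(24 - 5) - 25 ≡ 3. → (5, 3)
5G: (5, 3) + (4, 20). λ = (20 - 3)/(4 - 5) ≡ 17/30 mod 31. 30⁻¹ ≡ 30 (mod 31), so λ ≡ 14.
  x = λ² - 5 - 4 = 196 - 9 ≡ 1; y = λ·(5 - 1) - 3 ≡ 22. → (1, 22)
6G: (1, 22) + (4, 20). λ = (20 - 22)/(4 - 1) ≡ 29/3 mod 31. 3⁻¹ ≡ 21 (mod 31) since 3·21 = 63 ≡ 1, so λ ≡ 20.
  x = λ² - 1 - 4 = 400 - 5 ≡ 23; y = λ·(1 - 23) - 22 ≡ 3. → (23, 3)
7G: (23, 3) + (4, 20). λ = (20 - 3)/(4 - 23) ≡ 17/12 mod 31. 12⁻¹ ≡ 13 (mod 31), so λ ≡ 4.
  x = λ² - 23 - 4 = 16 - 27 ≡ 20; y = λ·(23 - 20) - 3 ≡ 9. → (20, 9)
8G: (20, 9) + (4, 20). λ = (20 - 9)/(4 - 20) ≡ 11/15 mod 31. 15⁻¹ ≡ 29 (mod 31) since 15·29 = 435 ≡ 1, so λ ≡ 9.
  x = λ² - 20 - 4 = 81 - 24 ≡ 26; y = λ·(20 - 26) - 9 ≡ 30. → (26, 30)
9G: (26, 30) + (4, 20). λ = (20 - 30)/(4 - 26) ≡ 21/9 mod 31. 9⁻¹ ≡ 7 (mod 31) since 9·7 = 63 ≡ 1, so λ ≡ 23.
  x = λ² - 26 - 4 = 529 - 30 ≡ 3; y = λ·(26 - 3) - 30 ≡ 3. → (3, 3)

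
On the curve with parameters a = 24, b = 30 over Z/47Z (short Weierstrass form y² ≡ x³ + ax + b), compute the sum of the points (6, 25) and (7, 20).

(12, 5)

(6, 25) + (7, 20). λ = (20 - 25)/(7 - 6) ≡ 42/1 mod 47. 1⁻¹ ≡ 1 (mod 47) since 1·1 = 1 ≡ 1, so λ ≡ 42.
  x = λ² - 6 - 7 = 1764 - 13 ≡ 12; y = λ·(6 - 12) - 25 ≡ 5. → (12, 5)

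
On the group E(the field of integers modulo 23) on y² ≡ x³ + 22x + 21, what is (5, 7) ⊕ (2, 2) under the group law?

(6, 22)

(5, 7) + (2, 2). λ = (2 - 7)/(2 - 5) ≡ 18/20 mod 23. 20⁻¹ ≡ 15 (mod 23) since 20·15 = 300 ≡ 1, so λ ≡ 17.
  x = λ² - 5 - 2 = 289 - 7 ≡ 6; y = λ·(5 - 6) - 7 ≡ 22. → (6, 22)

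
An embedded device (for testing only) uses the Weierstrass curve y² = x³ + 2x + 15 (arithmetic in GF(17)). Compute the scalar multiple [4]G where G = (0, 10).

Repeated addition: build up to 4G.
2G: tangent at (0, 10): λ = (3·0² + 2)/(2·10) ≡ 2/3. 3⁻¹ ≡ 6 (mod 17), so λ ≡ 2·6 ≡ 12.
  x = λ² - 0 - 0 = 144 - 0 ≡ 8; y = λ·(0 - 8) - 10 ≡ 13. → (8, 13)
3G: (8, 13) + (0, 10). λ = (10 - 13)/(0 - 8) ≡ 14/9 mod 17. 9⁻¹ ≡ 2 (mod 17), so λ ≡ 11.
  x = λ² - 8 - 0 = 121 - 8 ≡ 11; y = λ·(8 - 11) - 13 ≡ 5. → (11, 5)
4G: (11, 5) + (0, 10). λ = (10 - 5)/(0 - 11) ≡ 5/6 mod 17. 6⁻¹ ≡ 3 (mod 17), so λ ≡ 15.
  x = λ² - 11 - 0 = 225 - 11 ≡ 10; y = λ·(11 - 10) - 5 ≡ 10. → (10, 10)

(10, 10)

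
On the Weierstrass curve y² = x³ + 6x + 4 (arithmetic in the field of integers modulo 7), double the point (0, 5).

(4, 1)

tangent at (0, 5): λ = (3·0² + 6)/(2·5) ≡ 6/3. 3⁻¹ ≡ 5 (mod 7), so λ ≡ 6·5 ≡ 2.
  x = λ² - 0 - 0 = 4 - 0 ≡ 4; y = λ·(0 - 4) - 5 ≡ 1. → (4, 1)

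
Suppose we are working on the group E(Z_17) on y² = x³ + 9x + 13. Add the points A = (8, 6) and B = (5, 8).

(12, 8)

(8, 6) + (5, 8). λ = (8 - 6)/(5 - 8) ≡ 2/14 mod 17. 14⁻¹ ≡ 11 (mod 17), so λ ≡ 5.
  x = λ² - 8 - 5 = 25 - 13 ≡ 12; y = λ·(8 - 12) - 6 ≡ 8. → (12, 8)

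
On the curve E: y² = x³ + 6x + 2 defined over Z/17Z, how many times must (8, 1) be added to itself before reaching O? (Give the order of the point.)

2P: tangent at (8, 1): λ = (3·8² + 6)/(2·1) ≡ 11/2. 2⁻¹ ≡ 9 (mod 17), so λ ≡ 11·9 ≡ 14.
  x = λ² - 8 - 8 = 196 - 16 ≡ 10; y = λ·(8 - 10) - 1 ≡ 5. → (10, 5)
3P: (10, 5) + (8, 1). λ = (1 - 5)/(8 - 10) ≡ 13/15 mod 17. 15⁻¹ ≡ 8 (mod 17), so λ ≡ 2.
  x = λ² - 10 - 8 = 4 - 18 ≡ 3; y = λ·(10 - 3) - 5 ≡ 9. → (3, 9)
4P: (3, 9) + (8, 1). λ = (1 - 9)/(8 - 3) ≡ 9/5 mod 17. 5⁻¹ ≡ 7 (mod 17) since 5·7 = 35 ≡ 1, so λ ≡ 12.
  x = λ² - 3 - 8 = 144 - 11 ≡ 14; y = λ·(3 - 14) - 9 ≡ 12. → (14, 12)
5P: (14, 12) + (8, 1). λ = (1 - 12)/(8 - 14) ≡ 6/11 mod 17. 11⁻¹ ≡ 14 (mod 17) since 11·14 = 154 ≡ 1, so λ ≡ 16.
  x = λ² - 14 - 8 = 256 - 22 ≡ 13; y = λ·(14 - 13) - 12 ≡ 4. → (13, 4)
6P: (13, 4) + (8, 1). λ = (1 - 4)/(8 - 13) ≡ 14/12 mod 17. 12⁻¹ ≡ 10 (mod 17) since 12·10 = 120 ≡ 1, so λ ≡ 4.
  x = λ² - 13 - 8 = 16 - 21 ≡ 12; y = λ·(13 - 12) - 4 ≡ 0. → (12, 0)
7P: (12, 0) + (8, 1). λ = (1 - 0)/(8 - 12) ≡ 1/13 mod 17. 13⁻¹ ≡ 4 (mod 17) since 13·4 = 52 ≡ 1, so λ ≡ 4.
  x = λ² - 12 - 8 = 16 - 20 ≡ 13; y = λ·(12 - 13) - 0 ≡ 13. → (13, 13)
8P: (13, 13) + (8, 1). λ = (1 - 13)/(8 - 13) ≡ 5/12 mod 17. 12⁻¹ ≡ 10 (mod 17) since 12·10 = 120 ≡ 1, so λ ≡ 16.
  x = λ² - 13 - 8 = 256 - 21 ≡ 14; y = λ·(13 - 14) - 13 ≡ 5. → (14, 5)
9P: (14, 5) + (8, 1). λ = (1 - 5)/(8 - 14) ≡ 13/11 mod 17. 11⁻¹ ≡ 14 (mod 17), so λ ≡ 12.
  x = λ² - 14 - 8 = 144 - 22 ≡ 3; y = λ·(14 - 3) - 5 ≡ 8. → (3, 8)
10P: (3, 8) + (8, 1). λ = (1 - 8)/(8 - 3) ≡ 10/5 mod 17. 5⁻¹ ≡ 7 (mod 17) since 5·7 = 35 ≡ 1, so λ ≡ 2.
  x = λ² - 3 - 8 = 4 - 11 ≡ 10; y = λ·(3 - 10) - 8 ≡ 12. → (10, 12)
11P: (10, 12) + (8, 1). λ = (1 - 12)/(8 - 10) ≡ 6/15 mod 17. 15⁻¹ ≡ 8 (mod 17), so λ ≡ 14.
  x = λ² - 10 - 8 = 196 - 18 ≡ 8; y = λ·(10 - 8) - 12 ≡ 16. → (8, 16)
12P: (8, 16) + (8, 1): same x and y₁ ≡ -y₂, so the sum is O.
12P = O, so the order is 12.

12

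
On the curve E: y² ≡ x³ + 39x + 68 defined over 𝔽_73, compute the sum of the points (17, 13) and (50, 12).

(18, 18)

(17, 13) + (50, 12). λ = (12 - 13)/(50 - 17) ≡ 72/33 mod 73. 33⁻¹ ≡ 31 (mod 73), so λ ≡ 42.
  x = λ² - 17 - 50 = 1764 - 67 ≡ 18; y = λ·(17 - 18) - 13 ≡ 18. → (18, 18)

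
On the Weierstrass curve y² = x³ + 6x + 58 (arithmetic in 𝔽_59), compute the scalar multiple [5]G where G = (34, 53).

(54, 27)

Double-and-add on 5 = (101)₂. Start with G = (34, 53) for the leading 1-bit.
double: tangent at (34, 53): λ = (3·34² + 6)/(2·53) ≡ 52/47. 47⁻¹ ≡ 54 (mod 59), so λ ≡ 52·54 ≡ 35.
  x = λ² - 34 - 34 = 1225 - 68 ≡ 36; y = λ·(34 - 36) - 53 ≡ 54. → (36, 54)
double: tangent at (36, 54): λ = (3·36² + 6)/(2·54) ≡ 0/49. 49⁻¹ ≡ 53 (mod 59), so λ ≡ 0·53 ≡ 0.
  x = λ² - 36 - 36 = 0 - 72 ≡ 46; y = λ·(36 - 46) - 54 ≡ 5. → (46, 5)
add G: (46, 5) + (34, 53). λ = (53 - 5)/(34 - 46) ≡ 48/47 mod 59. 47⁻¹ ≡ 54 (mod 59), so λ ≡ 55.
  x = λ² - 46 - 34 = 3025 - 80 ≡ 54; y = λ·(46 - 54) - 5 ≡ 27. → (54, 27)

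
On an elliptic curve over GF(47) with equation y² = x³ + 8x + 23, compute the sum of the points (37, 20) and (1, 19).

(37, 20) + (1, 19). λ = (19 - 20)/(1 - 37) ≡ 46/11 mod 47. 11⁻¹ ≡ 30 (mod 47), so λ ≡ 17.
  x = λ² - 37 - 1 = 289 - 38 ≡ 16; y = λ·(37 - 16) - 20 ≡ 8. → (16, 8)

(16, 8)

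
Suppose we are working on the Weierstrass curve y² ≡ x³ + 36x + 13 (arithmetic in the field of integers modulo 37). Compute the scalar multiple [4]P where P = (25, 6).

Repeated addition: build up to 4P.
2P: tangent at (25, 6): λ = (3·25² + 36)/(2·6) ≡ 24/12. 12⁻¹ ≡ 34 (mod 37), so λ ≡ 24·34 ≡ 2.
  x = λ² - 25 - 25 = 4 - 50 ≡ 28; y = λ·(25 - 28) - 6 ≡ 25. → (28, 25)
3P: (28, 25) + (25, 6). λ = (6 - 25)/(25 - 28) ≡ 18/34 mod 37. 34⁻¹ ≡ 12 (mod 37) since 34·12 = 408 ≡ 1, so λ ≡ 31.
  x = λ² - 28 - 25 = 961 - 53 ≡ 20; y = λ·(28 - 20) - 25 ≡ 1. → (20, 1)
4P: (20, 1) + (25, 6). λ = (6 - 1)/(25 - 20) ≡ 5/5 mod 37. 5⁻¹ ≡ 15 (mod 37) since 5·15 = 75 ≡ 1, so λ ≡ 1.
  x = λ² - 20 - 25 = 1 - 45 ≡ 30; y = λ·(20 - 30) - 1 ≡ 26. → (30, 26)

(30, 26)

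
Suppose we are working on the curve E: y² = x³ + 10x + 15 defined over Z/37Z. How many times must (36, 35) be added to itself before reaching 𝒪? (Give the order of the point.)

2P: tangent at (36, 35): λ = (3·36² + 10)/(2·35) ≡ 13/33. 33⁻¹ ≡ 9 (mod 37) since 33·9 = 297 ≡ 1, so λ ≡ 13·9 ≡ 6.
  x = λ² - 36 - 36 = 36 - 72 ≡ 1; y = λ·(36 - 1) - 35 ≡ 27. → (1, 27)
3P: (1, 27) + (36, 35). λ = (35 - 27)/(36 - 1) ≡ 8/35 mod 37. 35⁻¹ ≡ 18 (mod 37) since 35·18 = 630 ≡ 1, so λ ≡ 33.
  x = λ² - 1 - 36 = 1089 - 37 ≡ 16; y = λ·(1 - 16) - 27 ≡ 33. → (16, 33)
4P: (16, 33) + (36, 35). λ = (35 - 33)/(36 - 16) ≡ 2/20 mod 37. 20⁻¹ ≡ 13 (mod 37) since 20·13 = 260 ≡ 1, so λ ≡ 26.
  x = λ² - 16 - 36 = 676 - 52 ≡ 32; y = λ·(16 - 32) - 33 ≡ 32. → (32, 32)
5P: (32, 32) + (36, 35). λ = (35 - 32)/(36 - 32) ≡ 3/4 mod 37. 4⁻¹ ≡ 28 (mod 37) since 4·28 = 112 ≡ 1, so λ ≡ 10.
  x = λ² - 32 - 36 = 100 - 68 ≡ 32; y = λ·(32 - 32) - 32 ≡ 5. → (32, 5)
6P: (32, 5) + (36, 35). λ = (35 - 5)/(36 - 32) ≡ 30/4 mod 37. 4⁻¹ ≡ 28 (mod 37), so λ ≡ 26.
  x = λ² - 32 - 36 = 676 - 68 ≡ 16; y = λ·(32 - 16) - 5 ≡ 4. → (16, 4)
7P: (16, 4) + (36, 35). λ = (35 - 4)/(36 - 16) ≡ 31/20 mod 37. 20⁻¹ ≡ 13 (mod 37), so λ ≡ 33.
  x = λ² - 16 - 36 = 1089 - 52 ≡ 1; y = λ·(16 - 1) - 4 ≡ 10. → (1, 10)
8P: (1, 10) + (36, 35). λ = (35 - 10)/(36 - 1) ≡ 25/35 mod 37. 35⁻¹ ≡ 18 (mod 37) since 35·18 = 630 ≡ 1, so λ ≡ 6.
  x = λ² - 1 - 36 = 36 - 37 ≡ 36; y = λ·(1 - 36) - 10 ≡ 2. → (36, 2)
9P: (36, 2) + (36, 35): same x and y₁ ≡ -y₂, so the sum is 𝒪.
9P = 𝒪, so the order is 9.

9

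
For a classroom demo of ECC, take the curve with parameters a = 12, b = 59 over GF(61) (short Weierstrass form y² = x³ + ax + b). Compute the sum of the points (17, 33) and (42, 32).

(17, 33) + (42, 32). λ = (32 - 33)/(42 - 17) ≡ 60/25 mod 61. 25⁻¹ ≡ 22 (mod 61) since 25·22 = 550 ≡ 1, so λ ≡ 39.
  x = λ² - 17 - 42 = 1521 - 59 ≡ 59; y = λ·(17 - 59) - 33 ≡ 37. → (59, 37)

(59, 37)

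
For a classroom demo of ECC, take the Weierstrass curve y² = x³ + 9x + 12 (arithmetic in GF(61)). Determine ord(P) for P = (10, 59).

9

2P: tangent at (10, 59): λ = (3·10² + 9)/(2·59) ≡ 4/57. 57⁻¹ ≡ 15 (mod 61) since 57·15 = 855 ≡ 1, so λ ≡ 4·15 ≡ 60.
  x = λ² - 10 - 10 = 3600 - 20 ≡ 42; y = λ·(10 - 42) - 59 ≡ 34. → (42, 34)
3P: (42, 34) + (10, 59). λ = (59 - 34)/(10 - 42) ≡ 25/29 mod 61. 29⁻¹ ≡ 40 (mod 61) since 29·40 = 1160 ≡ 1, so λ ≡ 24.
  x = λ² - 42 - 10 = 576 - 52 ≡ 36; y = λ·(42 - 36) - 34 ≡ 49. → (36, 49)
4P: (36, 49) + (10, 59). λ = (59 - 49)/(10 - 36) ≡ 10/35 mod 61. 35⁻¹ ≡ 7 (mod 61), so λ ≡ 9.
  x = λ² - 36 - 10 = 81 - 46 ≡ 35; y = λ·(36 - 35) - 49 ≡ 21. → (35, 21)
5P: (35, 21) + (10, 59). λ = (59 - 21)/(10 - 35) ≡ 38/36 mod 61. 36⁻¹ ≡ 39 (mod 61) since 36·39 = 1404 ≡ 1, so λ ≡ 18.
  x = λ² - 35 - 10 = 324 - 45 ≡ 35; y = λ·(35 - 35) - 21 ≡ 40. → (35, 40)
6P: (35, 40) + (10, 59). λ = (59 - 40)/(10 - 35) ≡ 19/36 mod 61. 36⁻¹ ≡ 39 (mod 61), so λ ≡ 9.
  x = λ² - 35 - 10 = 81 - 45 ≡ 36; y = λ·(35 - 36) - 40 ≡ 12. → (36, 12)
7P: (36, 12) + (10, 59). λ = (59 - 12)/(10 - 36) ≡ 47/35 mod 61. 35⁻¹ ≡ 7 (mod 61) since 35·7 = 245 ≡ 1, so λ ≡ 24.
  x = λ² - 36 - 10 = 576 - 46 ≡ 42; y = λ·(36 - 42) - 12 ≡ 27. → (42, 27)
8P: (42, 27) + (10, 59). λ = (59 - 27)/(10 - 42) ≡ 32/29 mod 61. 29⁻¹ ≡ 40 (mod 61) since 29·40 = 1160 ≡ 1, so λ ≡ 60.
  x = λ² - 42 - 10 = 3600 - 52 ≡ 10; y = λ·(42 - 10) - 27 ≡ 2. → (10, 2)
9P: (10, 2) + (10, 59): same x and y₁ ≡ -y₂, so the sum is the point at infinity.
9P = the point at infinity, so the order is 9.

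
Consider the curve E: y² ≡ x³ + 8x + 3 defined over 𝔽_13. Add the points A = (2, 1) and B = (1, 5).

(0, 4)

(2, 1) + (1, 5). λ = (5 - 1)/(1 - 2) ≡ 4/12 mod 13. 12⁻¹ ≡ 12 (mod 13), so λ ≡ 9.
  x = λ² - 2 - 1 = 81 - 3 ≡ 0; y = λ·(2 - 0) - 1 ≡ 4. → (0, 4)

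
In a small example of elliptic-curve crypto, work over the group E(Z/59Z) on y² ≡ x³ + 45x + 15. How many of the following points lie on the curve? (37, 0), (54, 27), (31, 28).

(37, 0): 0² ≡ 0, rhs ≡ 0 → on.
(54, 27): 27² ≡ 21, rhs ≡ 19 → off.
(31, 28): 28² ≡ 17, rhs ≡ 49 → off.

1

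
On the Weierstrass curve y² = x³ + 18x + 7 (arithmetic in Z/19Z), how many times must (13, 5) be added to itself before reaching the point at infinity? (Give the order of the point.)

2P: tangent at (13, 5): λ = (3·13² + 18)/(2·5) ≡ 12/10. 10⁻¹ ≡ 2 (mod 19), so λ ≡ 12·2 ≡ 5.
  x = λ² - 13 - 13 = 25 - 26 ≡ 18; y = λ·(13 - 18) - 5 ≡ 8. → (18, 8)
3P: (18, 8) + (13, 5). λ = (5 - 8)/(13 - 18) ≡ 16/14 mod 19. 14⁻¹ ≡ 15 (mod 19), so λ ≡ 12.
  x = λ² - 18 - 13 = 144 - 31 ≡ 18; y = λ·(18 - 18) - 8 ≡ 11. → (18, 11)
4P: (18, 11) + (13, 5). λ = (5 - 11)/(13 - 18) ≡ 13/14 mod 19. 14⁻¹ ≡ 15 (mod 19) since 14·15 = 210 ≡ 1, so λ ≡ 5.
  x = λ² - 18 - 13 = 25 - 31 ≡ 13; y = λ·(18 - 13) - 11 ≡ 14. → (13, 14)
5P: (13, 14) + (13, 5): same x and y₁ ≡ -y₂, so the sum is the point at infinity.
5P = the point at infinity, so the order is 5.

5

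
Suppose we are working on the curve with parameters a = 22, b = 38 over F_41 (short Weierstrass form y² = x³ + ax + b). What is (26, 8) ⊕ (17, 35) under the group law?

(7, 17)

(26, 8) + (17, 35). λ = (35 - 8)/(17 - 26) ≡ 27/32 mod 41. 32⁻¹ ≡ 9 (mod 41), so λ ≡ 38.
  x = λ² - 26 - 17 = 1444 - 43 ≡ 7; y = λ·(26 - 7) - 8 ≡ 17. → (7, 17)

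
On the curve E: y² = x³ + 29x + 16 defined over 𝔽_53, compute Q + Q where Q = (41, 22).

tangent at (41, 22): λ = (3·41² + 29)/(2·22) ≡ 37/44. 44⁻¹ ≡ 47 (mod 53), so λ ≡ 37·47 ≡ 43.
  x = λ² - 41 - 41 = 1849 - 82 ≡ 18; y = λ·(41 - 18) - 22 ≡ 13. → (18, 13)

(18, 13)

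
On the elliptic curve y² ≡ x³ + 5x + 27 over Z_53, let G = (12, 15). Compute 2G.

(19, 12)

tangent at (12, 15): λ = (3·12² + 5)/(2·15) ≡ 13/30. 30⁻¹ ≡ 23 (mod 53), so λ ≡ 13·23 ≡ 34.
  x = λ² - 12 - 12 = 1156 - 24 ≡ 19; y = λ·(12 - 19) - 15 ≡ 12. → (19, 12)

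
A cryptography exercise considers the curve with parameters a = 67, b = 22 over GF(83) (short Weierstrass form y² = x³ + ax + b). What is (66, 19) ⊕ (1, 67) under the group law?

(66, 19) + (1, 67). λ = (67 - 19)/(1 - 66) ≡ 48/18 mod 83. 18⁻¹ ≡ 60 (mod 83), so λ ≡ 58.
  x = λ² - 66 - 1 = 3364 - 67 ≡ 60; y = λ·(66 - 60) - 19 ≡ 80. → (60, 80)

(60, 80)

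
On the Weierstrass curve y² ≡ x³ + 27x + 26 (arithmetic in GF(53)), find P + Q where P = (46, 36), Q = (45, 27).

(46, 36) + (45, 27). λ = (27 - 36)/(45 - 46) ≡ 44/52 mod 53. 52⁻¹ ≡ 52 (mod 53) since 52·52 = 2704 ≡ 1, so λ ≡ 9.
  x = λ² - 46 - 45 = 81 - 91 ≡ 43; y = λ·(46 - 43) - 36 ≡ 44. → (43, 44)

(43, 44)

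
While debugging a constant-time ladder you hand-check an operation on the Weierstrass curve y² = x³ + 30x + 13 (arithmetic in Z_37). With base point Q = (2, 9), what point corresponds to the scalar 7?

(18, 24)

Double-and-add on 7 = (111)₂. Start with Q = (2, 9) for the leading 1-bit.
double: tangent at (2, 9): λ = (3·2² + 30)/(2·9) ≡ 5/18. 18⁻¹ ≡ 35 (mod 37), so λ ≡ 5·35 ≡ 27.
  x = λ² - 2 - 2 = 729 - 4 ≡ 22; y = λ·(2 - 22) - 9 ≡ 6. → (22, 6)
add Q: (22, 6) + (2, 9). λ = (9 - 6)/(2 - 22) ≡ 3/17 mod 37. 17⁻¹ ≡ 24 (mod 37), so λ ≡ 35.
  x = λ² - 22 - 2 = 1225 - 24 ≡ 17; y = λ·(22 - 17) - 6 ≡ 21. → (17, 21)
double: tangent at (17, 21): λ = (3·17² + 30)/(2·21) ≡ 9/5. 5⁻¹ ≡ 15 (mod 37), so λ ≡ 9·15 ≡ 24.
  x = λ² - 17 - 17 = 576 - 34 ≡ 24; y = λ·(17 - 24) - 21 ≡ 33. → (24, 33)
add Q: (24, 33) + (2, 9). λ = (9 - 33)/(2 - 24) ≡ 13/15 mod 37. 15⁻¹ ≡ 5 (mod 37), so λ ≡ 28.
  x = λ² - 24 - 2 = 784 - 26 ≡ 18; y = λ·(24 - 18) - 33 ≡ 24. → (18, 24)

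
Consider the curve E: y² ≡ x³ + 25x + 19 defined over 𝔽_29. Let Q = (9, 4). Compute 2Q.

tangent at (9, 4): λ = (3·9² + 25)/(2·4) ≡ 7/8. 8⁻¹ ≡ 11 (mod 29) since 8·11 = 88 ≡ 1, so λ ≡ 7·11 ≡ 19.
  x = λ² - 9 - 9 = 361 - 18 ≡ 24; y = λ·(9 - 24) - 4 ≡ 1. → (24, 1)

(24, 1)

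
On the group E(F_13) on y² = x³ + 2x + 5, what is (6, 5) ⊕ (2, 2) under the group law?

(8, 0)

(6, 5) + (2, 2). λ = (2 - 5)/(2 - 6) ≡ 10/9 mod 13. 9⁻¹ ≡ 3 (mod 13) since 9·3 = 27 ≡ 1, so λ ≡ 4.
  x = λ² - 6 - 2 = 16 - 8 ≡ 8; y = λ·(6 - 8) - 5 ≡ 0. → (8, 0)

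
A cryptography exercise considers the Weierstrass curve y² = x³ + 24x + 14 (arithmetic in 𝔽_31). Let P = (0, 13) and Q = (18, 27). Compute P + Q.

(0, 13) + (18, 27). λ = (27 - 13)/(18 - 0) ≡ 14/18 mod 31. 18⁻¹ ≡ 19 (mod 31) since 18·19 = 342 ≡ 1, so λ ≡ 18.
  x = λ² - 0 - 18 = 324 - 18 ≡ 27; y = λ·(0 - 27) - 13 ≡ 28. → (27, 28)

(27, 28)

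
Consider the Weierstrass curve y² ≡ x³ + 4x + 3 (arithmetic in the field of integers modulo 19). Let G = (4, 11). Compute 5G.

(10, 6)

Double-and-add on 5 = (101)₂. Start with G = (4, 11) for the leading 1-bit.
double: tangent at (4, 11): λ = (3·4² + 4)/(2·11) ≡ 14/3. 3⁻¹ ≡ 13 (mod 19) since 3·13 = 39 ≡ 1, so λ ≡ 14·13 ≡ 11.
  x = λ² - 4 - 4 = 121 - 8 ≡ 18; y = λ·(4 - 18) - 11 ≡ 6. → (18, 6)
double: tangent at (18, 6): λ = (3·18² + 4)/(2·6) ≡ 7/12. 12⁻¹ ≡ 8 (mod 19) since 12·8 = 96 ≡ 1, so λ ≡ 7·8 ≡ 18.
  x = λ² - 18 - 18 = 324 - 36 ≡ 3; y = λ·(18 - 3) - 6 ≡ 17. → (3, 17)
add G: (3, 17) + (4, 11). λ = (11 - 17)/(4 - 3) ≡ 13/1 mod 19. 1⁻¹ ≡ 1 (mod 19), so λ ≡ 13.
  x = λ² - 3 - 4 = 169 - 7 ≡ 10; y = λ·(3 - 10) - 17 ≡ 6. → (10, 6)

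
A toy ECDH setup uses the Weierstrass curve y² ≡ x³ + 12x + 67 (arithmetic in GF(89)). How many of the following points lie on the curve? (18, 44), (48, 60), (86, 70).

(18, 44): 44² ≡ 67, rhs ≡ 63 → off.
(48, 60): 60² ≡ 40, rhs ≡ 74 → off.
(86, 70): 70² ≡ 5, rhs ≡ 4 → off.

0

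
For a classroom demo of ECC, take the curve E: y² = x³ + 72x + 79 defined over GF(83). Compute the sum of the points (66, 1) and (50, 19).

(66, 1) + (50, 19). λ = (19 - 1)/(50 - 66) ≡ 18/67 mod 83. 67⁻¹ ≡ 57 (mod 83) since 67·57 = 3819 ≡ 1, so λ ≡ 30.
  x = λ² - 66 - 50 = 900 - 116 ≡ 37; y = λ·(66 - 37) - 1 ≡ 39. → (37, 39)

(37, 39)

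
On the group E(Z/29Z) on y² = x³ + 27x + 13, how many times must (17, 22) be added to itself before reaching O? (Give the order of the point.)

5

2P: tangent at (17, 22): λ = (3·17² + 27)/(2·22) ≡ 24/15. 15⁻¹ ≡ 2 (mod 29) since 15·2 = 30 ≡ 1, so λ ≡ 24·2 ≡ 19.
  x = λ² - 17 - 17 = 361 - 34 ≡ 8; y = λ·(17 - 8) - 22 ≡ 4. → (8, 4)
3P: (8, 4) + (17, 22). λ = (22 - 4)/(17 - 8) ≡ 18/9 mod 29. 9⁻¹ ≡ 13 (mod 29) since 9·13 = 117 ≡ 1, so λ ≡ 2.
  x = λ² - 8 - 17 = 4 - 25 ≡ 8; y = λ·(8 - 8) - 4 ≡ 25. → (8, 25)
4P: (8, 25) + (17, 22). λ = (22 - 25)/(17 - 8) ≡ 26/9 mod 29. 9⁻¹ ≡ 13 (mod 29) since 9·13 = 117 ≡ 1, so λ ≡ 19.
  x = λ² - 8 - 17 = 361 - 25 ≡ 17; y = λ·(8 - 17) - 25 ≡ 7. → (17, 7)
5P: (17, 7) + (17, 22): same x and y₁ ≡ -y₂, so the sum is O.
5P = O, so the order is 5.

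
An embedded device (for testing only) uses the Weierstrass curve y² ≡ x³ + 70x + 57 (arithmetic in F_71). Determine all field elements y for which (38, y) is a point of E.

24, 47

x³ + 70x + 57 = 57589 ≡ 8 (mod 71).
Square roots of 8 mod 71: 24 and 47 (since 24² = 576 ≡ 8).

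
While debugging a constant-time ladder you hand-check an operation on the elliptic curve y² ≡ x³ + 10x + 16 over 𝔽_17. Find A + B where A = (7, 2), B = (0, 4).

(8, 8)

(7, 2) + (0, 4). λ = (4 - 2)/(0 - 7) ≡ 2/10 mod 17. 10⁻¹ ≡ 12 (mod 17), so λ ≡ 7.
  x = λ² - 7 - 0 = 49 - 7 ≡ 8; y = λ·(7 - 8) - 2 ≡ 8. → (8, 8)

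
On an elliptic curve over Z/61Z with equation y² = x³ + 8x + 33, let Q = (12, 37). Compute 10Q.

(55, 47)

Repeated addition: build up to 10Q.
2Q: tangent at (12, 37): λ = (3·12² + 8)/(2·37) ≡ 13/13. 13⁻¹ ≡ 47 (mod 61) since 13·47 = 611 ≡ 1, so λ ≡ 13·47 ≡ 1.
  x = λ² - 12 - 12 = 1 - 24 ≡ 38; y = λ·(12 - 38) - 37 ≡ 59. → (38, 59)
3Q: (38, 59) + (12, 37). λ = (37 - 59)/(12 - 38) ≡ 39/35 mod 61. 35⁻¹ ≡ 7 (mod 61) since 35·7 = 245 ≡ 1, so λ ≡ 29.
  x = λ² - 38 - 12 = 841 - 50 ≡ 59; y = λ·(38 - 59) - 59 ≡ 3. → (59, 3)
4Q: (59, 3) + (12, 37). λ = (37 - 3)/(12 - 59) ≡ 34/14 mod 61. 14⁻¹ ≡ 48 (mod 61), so λ ≡ 46.
  x = λ² - 59 - 12 = 2116 - 71 ≡ 32; y = λ·(59 - 32) - 3 ≡ 19. → (32, 19)
5Q: (32, 19) + (12, 37). λ = (37 - 19)/(12 - 32) ≡ 18/41 mod 61. 41⁻¹ ≡ 3 (mod 61) since 41·3 = 123 ≡ 1, so λ ≡ 54.
  x = λ² - 32 - 12 = 2916 - 44 ≡ 5; y = λ·(32 - 5) - 19 ≡ 36. → (5, 36)
6Q: (5, 36) + (12, 37). λ = (37 - 36)/(12 - 5) ≡ 1/7 mod 61. 7⁻¹ ≡ 35 (mod 61), so λ ≡ 35.
  x = λ² - 5 - 12 = 1225 - 17 ≡ 49; y = λ·(5 - 49) - 36 ≡ 10. → (49, 10)
7Q: (49, 10) + (12, 37). λ = (37 - 10)/(12 - 49) ≡ 27/24 mod 61. 24⁻¹ ≡ 28 (mod 61) since 24·28 = 672 ≡ 1, so λ ≡ 24.
  x = λ² - 49 - 12 = 576 - 61 ≡ 27; y = λ·(49 - 27) - 10 ≡ 30. → (27, 30)
8Q: (27, 30) + (12, 37). λ = (37 - 30)/(12 - 27) ≡ 7/46 mod 61. 46⁻¹ ≡ 4 (mod 61) since 46·4 = 184 ≡ 1, so λ ≡ 28.
  x = λ² - 27 - 12 = 784 - 39 ≡ 13; y = λ·(27 - 13) - 30 ≡ 57. → (13, 57)
9Q: (13, 57) + (12, 37). λ = (37 - 57)/(12 - 13) ≡ 41/60 mod 61. 60⁻¹ ≡ 60 (mod 61) since 60·60 = 3600 ≡ 1, so λ ≡ 20.
  x = λ² - 13 - 12 = 400 - 25 ≡ 9; y = λ·(13 - 9) - 57 ≡ 23. → (9, 23)
10Q: (9, 23) + (12, 37). λ = (37 - 23)/(12 - 9) ≡ 14/3 mod 61. 3⁻¹ ≡ 41 (mod 61) since 3·41 = 123 ≡ 1, so λ ≡ 25.
  x = λ² - 9 - 12 = 625 - 21 ≡ 55; y = λ·(9 - 55) - 23 ≡ 47. → (55, 47)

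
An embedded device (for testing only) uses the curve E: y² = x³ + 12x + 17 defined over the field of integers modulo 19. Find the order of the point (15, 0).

2P: (15, 0) + (15, 0): same x and y₁ ≡ -y₂, so the sum is O.
2P = O, so the order is 2.

2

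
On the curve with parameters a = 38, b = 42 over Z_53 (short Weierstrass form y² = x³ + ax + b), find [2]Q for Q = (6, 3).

tangent at (6, 3): λ = (3·6² + 38)/(2·3) ≡ 40/6. 6⁻¹ ≡ 9 (mod 53) since 6·9 = 54 ≡ 1, so λ ≡ 40·9 ≡ 42.
  x = λ² - 6 - 6 = 1764 - 12 ≡ 3; y = λ·(6 - 3) - 3 ≡ 17. → (3, 17)

(3, 17)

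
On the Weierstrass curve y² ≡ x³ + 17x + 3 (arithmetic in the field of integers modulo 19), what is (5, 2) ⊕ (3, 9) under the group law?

(9, 12)

(5, 2) + (3, 9). λ = (9 - 2)/(3 - 5) ≡ 7/17 mod 19. 17⁻¹ ≡ 9 (mod 19), so λ ≡ 6.
  x = λ² - 5 - 3 = 36 - 8 ≡ 9; y = λ·(5 - 9) - 2 ≡ 12. → (9, 12)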